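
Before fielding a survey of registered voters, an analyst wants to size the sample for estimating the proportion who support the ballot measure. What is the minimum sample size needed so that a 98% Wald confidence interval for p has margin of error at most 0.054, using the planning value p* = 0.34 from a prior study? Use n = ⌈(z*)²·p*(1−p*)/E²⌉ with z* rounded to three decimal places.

z* = 2.326 at the 98% level.
p*(1−p*) = 0.2244.
Required n before rounding: 5.410276 × 0.2244 / 0.054² = 416.346.
Rounding up, n = 417.

n = 417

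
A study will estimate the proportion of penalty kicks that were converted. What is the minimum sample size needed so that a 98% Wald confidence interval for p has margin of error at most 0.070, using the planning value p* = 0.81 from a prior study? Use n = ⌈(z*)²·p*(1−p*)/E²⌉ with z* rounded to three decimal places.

n = 170

The 98% critical value is z* = 2.326.
p*(1−p*) = 0.1539.
Required n before rounding: 5.410276 × 0.1539 / 0.070² = 169.927.
⌈169.927⌉ = 170.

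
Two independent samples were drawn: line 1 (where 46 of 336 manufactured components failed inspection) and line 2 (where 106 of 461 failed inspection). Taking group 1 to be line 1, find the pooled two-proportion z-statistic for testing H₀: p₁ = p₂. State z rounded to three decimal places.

p̂₁ = 46/336 = 0.13690, p̂₂ = 106/461 = 0.22993.
Pooling: p̂ = 152/797 = 0.19072.
Pooled SE = √[0.1543429·0.00514539] ≈ 0.028181.
z = -0.09303/0.028181 = -3.301.

z = -3.301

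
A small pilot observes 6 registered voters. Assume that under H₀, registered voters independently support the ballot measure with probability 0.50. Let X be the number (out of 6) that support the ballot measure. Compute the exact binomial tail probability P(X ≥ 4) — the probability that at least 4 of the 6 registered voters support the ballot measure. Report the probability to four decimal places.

P = 0.3438

X is binomial with n = 6 and p = 0.50.
P(X ≥ 4) = C(6,4)·0.50^4·0.50^2 + C(6,5)·0.50^5·0.50^1 + C(6,6)·0.50^6·0.50^0.
= 0.234375 + 0.093750 + 0.015625 = 0.3438.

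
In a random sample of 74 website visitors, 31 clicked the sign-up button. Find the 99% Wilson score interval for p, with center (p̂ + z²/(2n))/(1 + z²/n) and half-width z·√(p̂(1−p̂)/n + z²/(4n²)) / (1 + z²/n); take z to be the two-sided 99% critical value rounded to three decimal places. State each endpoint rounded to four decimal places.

(0.2839, 0.5673)

p̂ = 31/74 = 0.41892; z = 2.576, so z² = 6.635776.
Denominator 1 + z²/n = 1 + 6.635776/74 = 1.089673.
Center = (0.41892 + 0.044836)/1.089673 = 0.42559.
Radicand: p̂(1−p̂)/n + z²/(4n²) = 0.003289539 + 0.000302948 = 0.003592487.
Half-width = 2.576·√0.003592487/1.089673 = 0.14169.
So the interval runs from 0.2839 to 0.5673.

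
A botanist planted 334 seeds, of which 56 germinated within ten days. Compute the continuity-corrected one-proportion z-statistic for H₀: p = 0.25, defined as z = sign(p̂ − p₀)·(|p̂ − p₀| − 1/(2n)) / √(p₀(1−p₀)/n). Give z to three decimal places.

z = -3.412

Sample proportion p̂ = 56/334 = 0.16766. p̂ − p₀ = -0.082335.
Continuity correction 1/(2n) = 1/668 = 0.001497.
Corrected numerator: |-0.082335| − 0.001497 = 0.080838.
Under H₀, SE = √(p₀(1−p₀)/n) = √(0.25·0.75/334) = √0.000561377 = 0.023693.
z = (−)0.080838/0.023693 = -3.412.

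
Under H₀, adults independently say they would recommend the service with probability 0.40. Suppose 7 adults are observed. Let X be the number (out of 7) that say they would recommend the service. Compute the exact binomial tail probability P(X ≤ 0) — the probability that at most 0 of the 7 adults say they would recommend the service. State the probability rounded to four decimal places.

P = 0.0280

X is binomial with n = 7 and p = 0.40.
P(X ≤ 0) = C(7,0)·0.40^0·0.60^7.
= 0.027994 = 0.0280.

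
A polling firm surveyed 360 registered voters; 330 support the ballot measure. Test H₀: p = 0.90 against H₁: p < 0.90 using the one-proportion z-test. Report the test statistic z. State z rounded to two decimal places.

With x = 330 successes in n = 360, p̂ = 0.91667.
Null standard error: √(0.90·0.10/360) = √0.000250000 = 0.015811.
z = (p̂ − p₀)/SE = (0.91667 − 0.90)/0.015811 = 1.05.

z = 1.05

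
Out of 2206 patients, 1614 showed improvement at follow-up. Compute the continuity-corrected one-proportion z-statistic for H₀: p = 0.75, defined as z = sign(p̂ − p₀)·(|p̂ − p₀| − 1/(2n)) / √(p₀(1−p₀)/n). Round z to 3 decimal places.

Sample proportion p̂ = 1614/2206 = 0.73164. p̂ − p₀ = -0.018359.
Continuity correction 1/(2n) = 1/4412 = 0.000227.
Corrected numerator: |-0.018359| − 0.000227 = 0.018132.
Null standard error: √(0.75·0.25/2206) = √0.000084995 = 0.009219.
z = (−)0.018132/0.009219 = -1.967.

z = -1.967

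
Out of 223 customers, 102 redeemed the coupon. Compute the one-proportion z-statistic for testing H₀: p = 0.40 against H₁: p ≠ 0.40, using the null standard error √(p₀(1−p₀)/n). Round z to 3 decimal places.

The sample proportion is 102/223 = 0.45740.
SE₀ = √(0.40·0.60/223) = 0.032806.
z = (p̂ − p₀)/SE = (0.45740 − 0.40)/0.032806 = 1.750.

z = 1.750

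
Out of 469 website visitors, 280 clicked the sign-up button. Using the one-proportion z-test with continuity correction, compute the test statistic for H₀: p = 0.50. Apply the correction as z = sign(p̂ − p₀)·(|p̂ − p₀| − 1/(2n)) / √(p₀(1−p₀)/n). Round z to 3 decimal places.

The sample proportion is 280/469 = 0.59701. p̂ − p₀ = 0.097015.
1/(2n) = 0.001066.
Corrected numerator: |0.097015| − 0.001066 = 0.095949.
SE₀ = √(0.50·0.50/469) = 0.023088.
z = +0.095949/0.023088 = 4.156.

z = 4.156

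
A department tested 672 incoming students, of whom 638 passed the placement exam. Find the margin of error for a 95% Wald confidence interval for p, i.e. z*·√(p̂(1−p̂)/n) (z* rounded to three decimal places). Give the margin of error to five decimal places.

ME = 0.01657

The sample proportion is 638/672 = 0.94940.
Standard error of p̂: √(0.048035/672) = √0.000071481 = 0.008455.
For 95% confidence, z* = 1.960.
Margin of error = z*·SE = 1.960 × 0.008455 = 0.01657.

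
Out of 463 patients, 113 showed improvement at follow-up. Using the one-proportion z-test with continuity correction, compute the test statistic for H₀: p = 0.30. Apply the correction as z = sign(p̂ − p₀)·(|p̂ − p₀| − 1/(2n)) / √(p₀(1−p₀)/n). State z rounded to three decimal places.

z = -2.576

The sample proportion is 113/463 = 0.24406. p̂ − p₀ = -0.055940.
1/(2n) = 0.001080.
Corrected numerator: |-0.055940| − 0.001080 = 0.054860.
Under H₀, SE = √(p₀(1−p₀)/n) = √(0.30·0.70/463) = √0.000453564 = 0.021297.
z = −0.054860/0.021297 = -2.576.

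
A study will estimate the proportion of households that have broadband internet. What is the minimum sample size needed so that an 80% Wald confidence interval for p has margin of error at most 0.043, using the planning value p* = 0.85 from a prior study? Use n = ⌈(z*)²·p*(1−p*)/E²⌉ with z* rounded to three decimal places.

n = 114

For 80% confidence, z* = 1.282.
p*(1−p*) = 0.85·0.15 = 0.1275.
Required n before rounding: 1.643524 × 0.1275 / 0.043² = 113.331.
Rounding up, n = 114.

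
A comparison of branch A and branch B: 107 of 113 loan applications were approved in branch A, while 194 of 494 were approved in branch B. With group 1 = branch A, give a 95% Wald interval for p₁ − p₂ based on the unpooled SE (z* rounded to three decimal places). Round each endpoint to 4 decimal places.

(0.4945, 0.6139)

p̂₁ = 107/113 = 0.94690, p̂₂ = 194/494 = 0.39271; p̂₁ − p̂₂ = 0.55419.
SE = √(0.000444938 + 0.000482772) = √0.000927710 = 0.030458.
z* = 1.960 at the 95% level. Margin = 1.960·0.030458 = 0.05970.
CI: 0.55419 ± 0.05970 = (0.4945, 0.6139).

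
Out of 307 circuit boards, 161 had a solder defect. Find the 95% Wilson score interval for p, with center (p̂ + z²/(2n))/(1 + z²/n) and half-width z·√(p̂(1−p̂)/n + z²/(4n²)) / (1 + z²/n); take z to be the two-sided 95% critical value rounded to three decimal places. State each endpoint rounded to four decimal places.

p̂ = 161/307 = 0.52443; z = 1.960, so z² = 3.841600.
Denominator 1 + z²/n = 1 + 3.841600/307 = 1.012513.
Center = (0.52443 + 0.006257)/1.012513 = 0.52413.
Radicand: p̂(1−p̂)/n + z²/(4n²) = 0.000812388 + 0.000010190 = 0.000822578.
Half-width = z·√(radicand)/denom = 1.960·0.028681/1.012513 = 0.05552.
CI: 0.52413 ± 0.05552 = (0.4686, 0.5796).

(0.4686, 0.5796)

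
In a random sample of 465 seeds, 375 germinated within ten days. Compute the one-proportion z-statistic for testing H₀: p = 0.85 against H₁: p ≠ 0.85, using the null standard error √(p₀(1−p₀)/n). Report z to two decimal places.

p̂ = 375/465 = 0.80645.
Null standard error: √(0.85·0.15/465) = √0.000274194 = 0.016559.
z = (p̂ − p₀)/SE = (0.80645 − 0.85)/0.016559 = -2.63.

z = -2.63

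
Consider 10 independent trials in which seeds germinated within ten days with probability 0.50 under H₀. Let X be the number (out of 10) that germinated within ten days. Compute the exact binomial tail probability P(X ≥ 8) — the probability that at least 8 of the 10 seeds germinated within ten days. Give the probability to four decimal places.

X ~ Binomial(n=10, p=0.50).
P(X ≥ 8) = C(10,8)·0.50^8·0.50^2 + C(10,9)·0.50^9·0.50^1 + C(10,10)·0.50^10·0.50^0.
= 0.043945 + 0.009766 + 0.000977 = 0.0547.

P = 0.0547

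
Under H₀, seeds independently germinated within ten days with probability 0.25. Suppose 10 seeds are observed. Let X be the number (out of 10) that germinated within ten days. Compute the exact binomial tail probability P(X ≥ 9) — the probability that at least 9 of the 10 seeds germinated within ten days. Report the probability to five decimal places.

X ~ Binomial(n=10, p=0.25).
P(X ≥ 9) = C(10,9)·0.25^9·0.75^1 + C(10,10)·0.25^10·0.75^0.
= 0.000029 + 0.000001 = 0.00003.

P = 0.00003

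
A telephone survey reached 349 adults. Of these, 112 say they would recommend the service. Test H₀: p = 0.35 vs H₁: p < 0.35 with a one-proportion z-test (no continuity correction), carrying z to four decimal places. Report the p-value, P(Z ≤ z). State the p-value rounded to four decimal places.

Sample proportion p̂ = 112/349 = 0.32092.
Null standard error: √(0.35·0.65/349) = √0.000651862 = 0.025532.
Test statistic (full precision, shown to 4 dp): z = (112/349 − 0.35)/SE₀ ≈ -1.1391.
p-value = P(Z ≤ z) with z = -1.1391 → 0.1273.

p-value = 0.1273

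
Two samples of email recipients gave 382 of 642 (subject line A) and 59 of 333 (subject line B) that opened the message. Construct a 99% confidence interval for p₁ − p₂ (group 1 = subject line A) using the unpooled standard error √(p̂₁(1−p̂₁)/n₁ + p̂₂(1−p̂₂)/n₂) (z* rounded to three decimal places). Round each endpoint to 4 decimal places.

(0.3444, 0.4913)

p̂₁ = 0.59502, p̂₂ = 0.17718, so the observed difference is 0.41784.
Unpooled SE = √(p̂₁(1−p̂₁)/n₁ + p̂₂(1−p̂₂)/n₂) = √(0.000375346 + 0.000437794) = 0.028516.
The 99% critical value is z* = 2.576. Margin = 2.576·0.028516 = 0.07346.
CI: 0.41784 ± 0.07346 = (0.3444, 0.4913).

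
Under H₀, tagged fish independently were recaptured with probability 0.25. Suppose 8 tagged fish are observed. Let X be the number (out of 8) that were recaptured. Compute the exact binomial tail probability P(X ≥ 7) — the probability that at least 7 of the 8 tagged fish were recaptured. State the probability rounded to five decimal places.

P = 0.00038

X ~ Binomial(n=8, p=0.25).
P(X ≥ 7) = C(8,7)·0.25^7·0.75^1 + C(8,8)·0.25^8·0.75^0.
= 0.000366 + 0.000015 = 0.00038.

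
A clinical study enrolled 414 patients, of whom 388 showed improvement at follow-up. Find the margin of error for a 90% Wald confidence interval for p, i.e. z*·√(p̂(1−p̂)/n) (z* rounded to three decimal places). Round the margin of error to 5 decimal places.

ME = 0.01961

Sample proportion p̂ = 388/414 = 0.93720.
Standard error of p̂: √(0.058858/414) = √0.000142169 = 0.011923.
z* = 1.645 at the 90% level.
Margin of error = z*·SE = 1.645 × 0.011923 = 0.01961.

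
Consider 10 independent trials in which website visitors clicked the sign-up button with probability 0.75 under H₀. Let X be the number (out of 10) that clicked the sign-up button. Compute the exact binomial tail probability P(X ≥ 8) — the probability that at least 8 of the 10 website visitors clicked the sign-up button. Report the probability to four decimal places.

X ~ Binomial(n=10, p=0.75).
P(X ≥ 8) = C(10,8)·0.75^8·0.25^2 + C(10,9)·0.75^9·0.25^1 + C(10,10)·0.75^10·0.25^0.
= 0.281568 + 0.187712 + 0.056314 = 0.5256.

P = 0.5256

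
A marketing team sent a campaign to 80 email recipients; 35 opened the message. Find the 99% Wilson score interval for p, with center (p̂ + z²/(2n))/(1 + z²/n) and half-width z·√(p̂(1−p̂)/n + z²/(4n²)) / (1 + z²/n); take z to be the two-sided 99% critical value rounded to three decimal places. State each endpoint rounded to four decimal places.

Here p̂ = 35/80 = 0.43750 and z = 2.576 (z² = 6.635776).
1 + z²/n = 1.082947.
Center = (0.43750 + 0.041474)/1.082947 = 0.44229.
Radicand: p̂(1−p̂)/n + z²/(4n²) = 0.003076172 + 0.000259210 = 0.003335382.
Half-width = z·√(radicand)/denom = 2.576·0.057753/1.082947 = 0.13738.
Interval: 0.44229 ± 0.13738 → (0.3049, 0.5797).

(0.3049, 0.5797)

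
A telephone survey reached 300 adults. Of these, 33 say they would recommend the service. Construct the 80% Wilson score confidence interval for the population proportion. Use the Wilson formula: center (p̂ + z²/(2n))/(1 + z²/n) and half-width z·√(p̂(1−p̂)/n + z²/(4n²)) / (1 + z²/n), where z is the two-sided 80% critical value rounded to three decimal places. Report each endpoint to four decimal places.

p̂ = 33/300 = 0.11000; z = 1.282, so z² = 1.643524.
Denominator 1 + z²/n = 1 + 1.643524/300 = 1.005478.
Center = (0.11000 + 0.002739)/1.005478 = 0.11212.
Radicand: p̂(1−p̂)/n + z²/(4n²) = 0.000326333 + 0.000004565 = 0.000330898.
Half-width = 1.282·√0.000330898/1.005478 = 0.02319.
Interval: 0.11212 ± 0.02319 → (0.0889, 0.1353).

(0.0889, 0.1353)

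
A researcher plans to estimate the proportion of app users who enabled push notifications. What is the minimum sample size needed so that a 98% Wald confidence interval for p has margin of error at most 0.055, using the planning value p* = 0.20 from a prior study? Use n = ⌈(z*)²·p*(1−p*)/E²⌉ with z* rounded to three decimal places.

z* = 2.326 at the 98% level.
p*(1−p*) = 0.20·0.80 = 0.1600.
Required n before rounding: 5.410276 × 0.1600 / 0.055² = 286.163.
⌈286.163⌉ = 287.

n = 287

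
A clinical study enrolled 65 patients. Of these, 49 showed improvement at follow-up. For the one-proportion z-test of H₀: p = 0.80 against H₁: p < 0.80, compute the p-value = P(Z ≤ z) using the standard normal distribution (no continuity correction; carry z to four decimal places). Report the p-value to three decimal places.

p-value = 0.176

With x = 49 successes in n = 65, p̂ = 0.75385.
Null standard error: √(0.80·0.20/65) = √0.002461538 = 0.049614.
Test statistic (full precision, shown to 4 dp): z = (49/65 − 0.80)/SE₀ ≈ -0.9303.
From the standard normal, P(Z ≤ z) = 0.176.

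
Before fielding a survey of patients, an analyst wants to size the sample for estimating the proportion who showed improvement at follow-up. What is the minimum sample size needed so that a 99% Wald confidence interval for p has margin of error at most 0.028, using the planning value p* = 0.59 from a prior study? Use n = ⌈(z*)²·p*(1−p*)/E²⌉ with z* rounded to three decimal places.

n = 2048

The 99% critical value is z* = 2.576.
p*(1−p*) = 0.2419.
Required n before rounding: 6.635776 × 0.2419 / 0.028² = 2047.442.
Rounding up, n = 2048.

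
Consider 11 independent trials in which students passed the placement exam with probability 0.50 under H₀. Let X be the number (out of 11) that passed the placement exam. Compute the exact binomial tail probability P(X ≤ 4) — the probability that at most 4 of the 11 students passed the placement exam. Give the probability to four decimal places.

X ~ Binomial(n=11, p=0.50).
P(X ≤ 4) = Σ_{j=0}^{4} C(11,j)·0.50^j·0.50^{11−j}.
= 0.000488 + 0.005371 + 0.026855 + 0.080566 + 0.161133 = 0.2744.

P = 0.2744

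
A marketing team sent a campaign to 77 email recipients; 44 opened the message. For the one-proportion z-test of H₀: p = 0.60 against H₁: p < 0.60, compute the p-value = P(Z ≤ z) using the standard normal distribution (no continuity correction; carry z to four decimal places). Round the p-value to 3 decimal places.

p-value = 0.304

The sample proportion is 44/77 = 0.57143.
Null standard error: √(0.60·0.40/77) = √0.003116883 = 0.055829.
Test statistic (full precision, shown to 4 dp): z = (44/77 − 0.60)/SE₀ ≈ -0.5118.
From the standard normal, P(Z ≤ z) = 0.304.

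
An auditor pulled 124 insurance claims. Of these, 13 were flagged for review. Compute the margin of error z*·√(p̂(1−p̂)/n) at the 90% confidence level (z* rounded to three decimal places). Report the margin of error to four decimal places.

ME = 0.0453

p̂ = 13/124 = 0.10484.
SE = √(p̂(1−p̂)/n) = √(0.093848/124) = 0.027511.
z* = 1.645 at the 90% level.
So ME = 0.0453.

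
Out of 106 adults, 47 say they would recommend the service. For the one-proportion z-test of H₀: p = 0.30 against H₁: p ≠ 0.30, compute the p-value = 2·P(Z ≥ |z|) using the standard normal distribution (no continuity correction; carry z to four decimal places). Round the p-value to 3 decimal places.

p-value = 0.001

Sample proportion p̂ = 47/106 = 0.44340.
SE₀ = √(0.30·0.70/106) = 0.044510.
z = (p̂ − p₀)/SE = (47/106 − 0.30)/0.044510 ≈ 3.2217.
p-value = 2·P(Z ≥ |z|) with z = 3.2217 → 0.001.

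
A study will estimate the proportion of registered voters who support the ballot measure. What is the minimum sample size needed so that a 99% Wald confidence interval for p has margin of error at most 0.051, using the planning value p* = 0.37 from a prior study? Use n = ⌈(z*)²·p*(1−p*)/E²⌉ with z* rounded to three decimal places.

For 99% confidence, z* = 2.576.
p*(1−p*) = 0.37·0.63 = 0.2331.
Required n before rounding: 6.635776 × 0.2331 / 0.051² = 594.694.
Rounding up, n = 595.

n = 595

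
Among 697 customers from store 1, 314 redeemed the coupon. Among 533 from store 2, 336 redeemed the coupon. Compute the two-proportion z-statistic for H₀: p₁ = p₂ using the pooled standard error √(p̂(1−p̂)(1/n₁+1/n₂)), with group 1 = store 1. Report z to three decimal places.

p̂₁ = 314/697 = 0.45050, p̂₂ = 336/533 = 0.63039.
Pooled p̂ = (314+336)/(697+533) = 650/1230 = 0.52846.
Pooled SE = √[0.2491903·0.00331089] ≈ 0.028724.
z = -0.17989/0.028724 = -6.263.

z = -6.263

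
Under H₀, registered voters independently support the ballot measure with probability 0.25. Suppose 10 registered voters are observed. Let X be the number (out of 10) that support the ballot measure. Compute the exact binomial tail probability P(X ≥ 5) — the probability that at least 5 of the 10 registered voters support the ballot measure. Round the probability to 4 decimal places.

X is binomial with n = 10 and p = 0.25.
P(X ≥ 5) = Σ_{j=5}^{10} C(10,j)·0.25^j·0.75^{10−j}.
= 0.058399 + 0.016222 + 0.003090 + 0.000386 + 0.000029 + 0.000001 = 0.0781.

P = 0.0781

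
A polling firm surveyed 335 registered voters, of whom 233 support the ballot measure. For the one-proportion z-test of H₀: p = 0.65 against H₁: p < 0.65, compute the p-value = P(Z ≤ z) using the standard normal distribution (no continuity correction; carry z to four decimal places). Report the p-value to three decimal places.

p-value = 0.960

The sample proportion is 233/335 = 0.69552.
Under H₀, SE = √(p₀(1−p₀)/n) = √(0.65·0.35/335) = √0.000679104 = 0.026060.
Test statistic (full precision, shown to 4 dp): z = (233/335 − 0.65)/SE₀ ≈ 1.7469.
From the standard normal, P(Z ≤ z) = 0.960.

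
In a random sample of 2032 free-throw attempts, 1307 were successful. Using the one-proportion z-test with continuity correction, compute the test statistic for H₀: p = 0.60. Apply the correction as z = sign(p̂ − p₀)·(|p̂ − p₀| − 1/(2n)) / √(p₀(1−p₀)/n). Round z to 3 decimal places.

Sample proportion p̂ = 1307/2032 = 0.64321. p̂ − p₀ = 0.043209.
1/(2n) = 0.000246.
Corrected numerator: |0.043209| − 0.000246 = 0.042963.
SE₀ = √(0.60·0.40/2032) = 0.010868.
z = +0.042963/0.010868 = 3.953.

z = 3.953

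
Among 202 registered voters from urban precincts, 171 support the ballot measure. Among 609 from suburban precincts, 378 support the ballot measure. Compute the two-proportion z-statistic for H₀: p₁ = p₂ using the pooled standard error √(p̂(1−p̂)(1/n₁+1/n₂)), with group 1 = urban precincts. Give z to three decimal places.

z = 5.948

Sample proportions: p̂₁ = 171/202 = 0.84653 and p̂₂ = 378/609 = 0.62069.
Pooling: p̂ = 549/811 = 0.67694.
Pooled SE = √[0.2186915·0.00659253] ≈ 0.037970.
z = (p̂₁ − p̂₂)/SE = (0.84653 − 0.62069)/0.037970 = 0.22584/0.037970 = 5.948.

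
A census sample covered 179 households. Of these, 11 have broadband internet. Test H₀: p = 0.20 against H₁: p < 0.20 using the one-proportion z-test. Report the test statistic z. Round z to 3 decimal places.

z = -4.634

p̂ = 11/179 = 0.06145.
Null standard error: √(0.20·0.80/179) = √0.000893855 = 0.029897.
z = (0.06145 − 0.20)/0.029897 = -0.13855/0.029897 = -4.634.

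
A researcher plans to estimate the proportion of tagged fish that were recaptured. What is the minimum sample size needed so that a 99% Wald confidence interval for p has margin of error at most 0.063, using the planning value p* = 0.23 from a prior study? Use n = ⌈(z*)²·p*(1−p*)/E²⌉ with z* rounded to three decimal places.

For 99% confidence, z* = 2.576.
p*(1−p*) = 0.1771.
Required n before rounding: 6.635776 × 0.1771 / 0.063² = 296.094.
Rounding up, n = 297.

n = 297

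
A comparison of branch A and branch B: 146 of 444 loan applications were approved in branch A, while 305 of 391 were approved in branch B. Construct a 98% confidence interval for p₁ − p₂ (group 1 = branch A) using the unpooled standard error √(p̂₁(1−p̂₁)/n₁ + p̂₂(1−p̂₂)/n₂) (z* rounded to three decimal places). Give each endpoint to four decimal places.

(-0.5224, -0.3801)

p̂₁ = 146/444 = 0.32883, p̂₂ = 305/391 = 0.78005; p̂₁ − p̂₂ = -0.45122.
SE = √(0.000497073 + 0.000438801) = √0.000935874 = 0.030592.
The 98% critical value is z* = 2.326. Margin of error = 0.07116.
Interval: -0.45122 ± 0.07116 → (-0.5224, -0.3801).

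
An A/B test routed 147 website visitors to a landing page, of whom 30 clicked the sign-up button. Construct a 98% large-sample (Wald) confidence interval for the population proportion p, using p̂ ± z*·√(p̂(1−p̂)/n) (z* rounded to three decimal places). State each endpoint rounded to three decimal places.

p̂ = 30/147 = 0.20408.
SE(p̂) = √(0.20408·0.79592/147) = 0.033241.
z* = 2.326 at the 98% level.
Margin = 2.326·0.033241 = 0.07732.
So the interval runs from 0.127 to 0.281.

(0.127, 0.281)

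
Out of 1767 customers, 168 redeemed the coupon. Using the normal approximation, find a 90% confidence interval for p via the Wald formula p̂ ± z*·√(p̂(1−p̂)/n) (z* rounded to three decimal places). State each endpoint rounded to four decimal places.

The sample proportion is 168/1767 = 0.09508.
SE = √(p̂(1−p̂)/n) = √(0.086037/1767) = 0.006978.
The 90% critical value is z* = 1.645.
Margin = 1.645·0.006978 = 0.01148.
Interval: 0.09508 ± 0.01148 → (0.0836, 0.1066).

(0.0836, 0.1066)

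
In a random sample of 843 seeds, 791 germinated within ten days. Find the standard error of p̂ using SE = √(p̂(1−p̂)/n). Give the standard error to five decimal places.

SE = 0.00829

With x = 791 successes in n = 843, p̂ = 0.93832.
p̂(1−p̂) = 0.93832·0.06168 = 0.057876.
SE = √(0.057876/843) = √0.000068655 = 0.00829.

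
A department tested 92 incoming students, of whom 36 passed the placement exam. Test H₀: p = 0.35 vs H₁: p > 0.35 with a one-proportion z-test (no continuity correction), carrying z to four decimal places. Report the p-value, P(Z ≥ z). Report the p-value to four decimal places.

With x = 36 successes in n = 92, p̂ = 0.39130.
Under H₀, SE = √(p₀(1−p₀)/n) = √(0.35·0.65/92) = √0.002472826 = 0.049728.
z = (p̂ − p₀)/SE = (36/92 − 0.35)/0.049728 ≈ 0.8306.
p-value = P(Z ≥ z) with z = 0.8306 → 0.2031.

p-value = 0.2031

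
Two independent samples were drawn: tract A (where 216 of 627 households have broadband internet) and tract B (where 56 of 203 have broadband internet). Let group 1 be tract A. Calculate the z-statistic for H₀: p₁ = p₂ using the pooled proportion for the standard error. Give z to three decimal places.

Sample proportions: p̂₁ = 216/627 = 0.34450 and p̂₂ = 56/203 = 0.27586.
Pooling: p̂ = 272/830 = 0.32771.
SE = √[p̂(1−p̂)(1/n₁+1/n₂)] = √[0.32771·0.67229·(1/627+1/203)] ≈ 0.037904.
z = 0.06864/0.037904 = 1.811.

z = 1.811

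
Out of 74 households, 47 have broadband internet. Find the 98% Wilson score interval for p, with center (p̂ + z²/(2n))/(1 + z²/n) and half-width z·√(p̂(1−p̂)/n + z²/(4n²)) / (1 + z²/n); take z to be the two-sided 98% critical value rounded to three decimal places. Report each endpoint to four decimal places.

p̂ = 47/74 = 0.63514; z = 2.326, so z² = 5.410276.
Denominator 1 + z²/n = 1 + 5.410276/74 = 1.073112.
Adjusted center: (0.63514 + z²/(2n))/1.073112 = 0.62593.
Radicand: p̂(1−p̂)/n + z²/(4n²) = 0.003131601 + 0.000246999 = 0.003378600.
Half-width = z·√(radicand)/denom = 2.326·0.058126/1.073112 = 0.12599.
CI: 0.62593 ± 0.12599 = (0.4999, 0.7519).

(0.4999, 0.7519)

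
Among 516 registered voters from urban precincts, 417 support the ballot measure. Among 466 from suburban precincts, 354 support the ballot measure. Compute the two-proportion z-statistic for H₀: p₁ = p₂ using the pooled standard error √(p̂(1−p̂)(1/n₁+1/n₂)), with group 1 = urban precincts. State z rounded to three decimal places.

z = 1.847

p̂₁ = 417/516 = 0.80814, p̂₂ = 354/466 = 0.75966.
Pooling: p̂ = 771/982 = 0.78513.
Pooled SE = √[0.1686995·0.00408391] ≈ 0.026248.
z = (p̂₁ − p̂₂)/SE = (0.80814 − 0.75966)/0.026248 = 0.04848/0.026248 = 1.847.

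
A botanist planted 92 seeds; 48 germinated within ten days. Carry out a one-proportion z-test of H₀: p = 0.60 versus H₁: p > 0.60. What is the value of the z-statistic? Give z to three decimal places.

With x = 48 successes in n = 92, p̂ = 0.52174.
SE₀ = √(0.60·0.40/92) = 0.051075.
z = (p̂ − p₀)/SE = (0.52174 − 0.60)/0.051075 = -1.532.

z = -1.532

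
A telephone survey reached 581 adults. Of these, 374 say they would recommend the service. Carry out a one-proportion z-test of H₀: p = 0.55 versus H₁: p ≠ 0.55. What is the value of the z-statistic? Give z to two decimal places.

p̂ = 374/581 = 0.64372.
SE₀ = √(0.55·0.45/581) = 0.020640.
z = (0.64372 − 0.55)/0.020640 = 0.09372/0.020640 = 4.54.

z = 4.54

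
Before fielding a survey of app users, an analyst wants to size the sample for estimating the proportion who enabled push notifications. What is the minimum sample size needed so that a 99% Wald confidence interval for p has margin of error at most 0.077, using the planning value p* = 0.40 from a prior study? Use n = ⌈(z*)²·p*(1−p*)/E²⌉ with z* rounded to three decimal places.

The 99% critical value is z* = 2.576.
p*(1−p*) = 0.40·0.60 = 0.2400.
(z*)²·p*(1−p*)/E² = 6.635776·0.2400/0.005929 = 268.610.
⌈268.610⌉ = 269.

n = 269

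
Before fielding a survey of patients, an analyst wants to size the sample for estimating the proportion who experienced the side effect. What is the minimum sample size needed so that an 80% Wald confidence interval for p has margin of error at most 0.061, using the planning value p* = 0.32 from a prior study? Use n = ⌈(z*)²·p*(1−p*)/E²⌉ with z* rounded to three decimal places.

z* = 1.282 at the 80% level.
p*(1−p*) = 0.2176.
Required n before rounding: 1.643524 × 0.2176 / 0.061² = 96.111.
⌈96.111⌉ = 97.

n = 97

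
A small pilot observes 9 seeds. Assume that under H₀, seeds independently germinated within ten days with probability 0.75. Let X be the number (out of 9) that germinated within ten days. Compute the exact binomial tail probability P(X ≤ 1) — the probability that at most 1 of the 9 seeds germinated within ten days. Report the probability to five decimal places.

X is binomial with n = 9 and p = 0.75.
P(X ≤ 1) = C(9,0)·0.75^0·0.25^9 + C(9,1)·0.75^1·0.25^8.
= 0.000004 + 0.000103 = 0.00011.

P = 0.00011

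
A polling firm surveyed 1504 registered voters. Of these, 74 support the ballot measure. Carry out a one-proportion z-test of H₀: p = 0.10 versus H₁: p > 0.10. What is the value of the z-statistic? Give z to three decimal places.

z = -6.567

p̂ = 74/1504 = 0.04920.
Under H₀, SE = √(p₀(1−p₀)/n) = √(0.10·0.90/1504) = √0.000059840 = 0.007736.
Test statistic: z = -0.05080/0.007736 = -6.567.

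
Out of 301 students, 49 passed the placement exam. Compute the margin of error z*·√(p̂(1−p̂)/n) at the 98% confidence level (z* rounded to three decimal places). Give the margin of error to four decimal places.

Sample proportion p̂ = 49/301 = 0.16279.
Standard error of p̂: √(0.136290/301) = √0.000452790 = 0.021279.
The 98% critical value is z* = 2.326.
So ME = 0.0495.

ME = 0.0495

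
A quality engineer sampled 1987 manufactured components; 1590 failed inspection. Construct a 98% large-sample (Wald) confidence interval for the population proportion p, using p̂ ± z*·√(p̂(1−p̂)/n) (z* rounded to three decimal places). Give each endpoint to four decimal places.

(0.7793, 0.8211)

With x = 1590 successes in n = 1987, p̂ = 0.80020.
SE = √(p̂(1−p̂)/n) = √(0.159879/1987) = 0.008970.
The 98% critical value is z* = 2.326.
Margin of error: 2.326 × 0.008970 = 0.02086.
So the interval runs from 0.7793 to 0.8211.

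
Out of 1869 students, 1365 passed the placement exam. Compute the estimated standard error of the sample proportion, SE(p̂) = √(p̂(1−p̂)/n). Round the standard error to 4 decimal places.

SE = 0.0103

Sample proportion p̂ = 1365/1869 = 0.73034.
p̂(1−p̂) = 0.196943.
SE = √(0.196943/1869) = √0.000105373 = 0.0103.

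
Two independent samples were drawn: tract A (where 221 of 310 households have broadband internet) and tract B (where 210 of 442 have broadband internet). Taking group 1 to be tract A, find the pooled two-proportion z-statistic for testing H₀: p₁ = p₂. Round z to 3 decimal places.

z = 6.489

p̂₁ = 221/310 = 0.71290, p̂₂ = 210/442 = 0.47511.
Pooled p̂ = (221+210)/(310+442) = 431/752 = 0.57314.
SE = √[p̂(1−p̂)(1/n₁+1/n₂)] = √[0.57314·0.42686·(1/310+1/442)] ≈ 0.036643.
z = 0.23779/0.036643 = 6.489.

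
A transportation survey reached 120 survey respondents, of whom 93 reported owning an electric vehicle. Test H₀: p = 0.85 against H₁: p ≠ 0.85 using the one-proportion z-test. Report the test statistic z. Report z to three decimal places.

Sample proportion p̂ = 93/120 = 0.77500.
SE₀ = √(0.85·0.15/120) = 0.032596.
z = (p̂ − p₀)/SE = (0.77500 − 0.85)/0.032596 = -2.301.

z = -2.301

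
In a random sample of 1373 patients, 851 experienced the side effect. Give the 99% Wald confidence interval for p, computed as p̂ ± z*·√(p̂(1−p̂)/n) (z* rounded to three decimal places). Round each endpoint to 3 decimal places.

Sample proportion p̂ = 851/1373 = 0.61981.
Standard error of p̂: √(0.235645/1373) = √0.000171628 = 0.013101.
The 99% critical value is z* = 2.576.
Margin of error: 2.576 × 0.013101 = 0.03375.
CI: 0.61981 ± 0.03375 = (0.586, 0.654).

(0.586, 0.654)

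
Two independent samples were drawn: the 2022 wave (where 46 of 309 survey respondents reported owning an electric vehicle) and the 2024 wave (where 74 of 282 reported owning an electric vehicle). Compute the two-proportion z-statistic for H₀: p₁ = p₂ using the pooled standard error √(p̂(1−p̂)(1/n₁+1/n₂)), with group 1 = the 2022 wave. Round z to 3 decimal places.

Sample proportions: p̂₁ = 46/309 = 0.14887 and p̂₂ = 74/282 = 0.26241.
Pooling: p̂ = 120/591 = 0.20305.
SE = √[p̂(1−p̂)(1/n₁+1/n₂)] = √[0.20305·0.79695·(1/309+1/282)] ≈ 0.033129.
z = -0.11354/0.033129 = -3.427.

z = -3.427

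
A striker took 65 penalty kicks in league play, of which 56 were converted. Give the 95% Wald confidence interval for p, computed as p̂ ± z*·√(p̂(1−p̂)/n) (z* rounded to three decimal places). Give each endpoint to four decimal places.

(0.7776, 0.9455)

The sample proportion is 56/65 = 0.86154.
SE(p̂) = √(0.86154·0.13846/65) = 0.042840.
z* = 1.960 at the 95% level.
Margin of error: 1.960 × 0.042840 = 0.08397.
So the interval runs from 0.7776 to 0.9455.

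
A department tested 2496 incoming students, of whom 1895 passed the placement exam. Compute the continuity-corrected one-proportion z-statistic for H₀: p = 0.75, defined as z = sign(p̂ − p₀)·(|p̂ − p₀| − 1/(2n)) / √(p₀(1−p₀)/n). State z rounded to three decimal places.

p̂ = 1895/2496 = 0.75921. p̂ − p₀ = 0.009215.
Continuity correction 1/(2n) = 1/4992 = 0.000200.
Corrected numerator: |0.009215| − 0.000200 = 0.009015.
Null standard error: √(0.75·0.25/2496) = √0.000075120 = 0.008667.
z = (+)0.009015/0.008667 = 1.040.

z = 1.040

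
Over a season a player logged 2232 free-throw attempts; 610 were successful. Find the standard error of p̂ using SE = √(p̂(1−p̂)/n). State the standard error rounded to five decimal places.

SE = 0.00943

The sample proportion is 610/2232 = 0.27330.
p̂(1−p̂) = 0.198607.
Dividing by n and taking the root: √0.000088982 = 0.00943.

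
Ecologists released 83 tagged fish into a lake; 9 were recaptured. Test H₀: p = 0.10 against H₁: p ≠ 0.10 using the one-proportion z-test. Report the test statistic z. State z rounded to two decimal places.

z = 0.26

With x = 9 successes in n = 83, p̂ = 0.10843.
Under H₀, SE = √(p₀(1−p₀)/n) = √(0.10·0.90/83) = √0.001084337 = 0.032929.
z = (p̂ − p₀)/SE = (0.10843 − 0.10)/0.032929 = 0.26.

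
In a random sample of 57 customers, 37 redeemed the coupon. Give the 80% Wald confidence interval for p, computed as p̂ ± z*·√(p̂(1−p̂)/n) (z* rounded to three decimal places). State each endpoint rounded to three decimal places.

Sample proportion p̂ = 37/57 = 0.64912.
SE = √(p̂(1−p̂)/n) = √(0.227762/57) = 0.063213.
z* = 1.282 at the 80% level.
Margin of error: 1.282 × 0.063213 = 0.08104.
Interval: 0.64912 ± 0.08104 → (0.568, 0.730).

(0.568, 0.730)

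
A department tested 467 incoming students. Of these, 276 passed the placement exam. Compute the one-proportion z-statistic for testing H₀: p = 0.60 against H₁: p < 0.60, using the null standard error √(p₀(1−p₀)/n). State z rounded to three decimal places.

z = -0.397

p̂ = 276/467 = 0.59101.
Null standard error: √(0.60·0.40/467) = √0.000513919 = 0.022670.
z = (p̂ − p₀)/SE = (0.59101 − 0.60)/0.022670 = -0.397.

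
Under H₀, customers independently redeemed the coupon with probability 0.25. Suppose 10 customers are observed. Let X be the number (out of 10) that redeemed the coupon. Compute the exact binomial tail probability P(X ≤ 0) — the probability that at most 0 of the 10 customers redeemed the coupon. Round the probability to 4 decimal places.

X ~ Binomial(n=10, p=0.25).
P(X ≤ 0) = C(10,0)·0.25^0·0.75^10.
= 0.056314 = 0.0563.

P = 0.0563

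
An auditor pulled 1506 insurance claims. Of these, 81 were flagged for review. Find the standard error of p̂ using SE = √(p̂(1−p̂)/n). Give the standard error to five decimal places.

SE = 0.00581

p̂ = 81/1506 = 0.05378.
p̂(1−p̂) = 0.050888.
SE = √(0.050888/1506) = √0.000033790 = 0.00581.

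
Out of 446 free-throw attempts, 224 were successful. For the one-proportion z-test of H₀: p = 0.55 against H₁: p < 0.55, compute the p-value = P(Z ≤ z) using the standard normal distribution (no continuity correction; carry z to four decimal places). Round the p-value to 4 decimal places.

p̂ = 224/446 = 0.50224.
Under H₀, SE = √(p₀(1−p₀)/n) = √(0.55·0.45/446) = √0.000554933 = 0.023557.
Test statistic (full precision, shown to 4 dp): z = (224/446 − 0.55)/SE₀ ≈ -2.0273.
p-value = P(Z ≤ z) with z = -2.0273 → 0.0213.

p-value = 0.0213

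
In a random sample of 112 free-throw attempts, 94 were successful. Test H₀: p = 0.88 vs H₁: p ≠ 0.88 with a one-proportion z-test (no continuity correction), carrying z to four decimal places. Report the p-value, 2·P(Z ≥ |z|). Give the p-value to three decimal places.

With x = 94 successes in n = 112, p̂ = 0.83929.
Null standard error: √(0.88·0.12/112) = √0.000942857 = 0.030706.
z = (p̂ − p₀)/SE = (94/112 − 0.88)/0.030706 ≈ -1.3259.
p-value = 2·P(Z ≥ |z|) with z = -1.3259 → 0.185.

p-value = 0.185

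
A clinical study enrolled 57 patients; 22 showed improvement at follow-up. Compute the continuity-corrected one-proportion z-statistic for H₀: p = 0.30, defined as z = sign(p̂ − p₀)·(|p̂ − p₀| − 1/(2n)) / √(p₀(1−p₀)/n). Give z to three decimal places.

z = 1.272

The sample proportion is 22/57 = 0.38596. p̂ − p₀ = 0.085965.
Continuity correction 1/(2n) = 1/114 = 0.008772.
Corrected numerator: |0.085965| − 0.008772 = 0.077193.
Null standard error: √(0.30·0.70/57) = √0.003684211 = 0.060698.
z = (+)0.077193/0.060698 = 1.272.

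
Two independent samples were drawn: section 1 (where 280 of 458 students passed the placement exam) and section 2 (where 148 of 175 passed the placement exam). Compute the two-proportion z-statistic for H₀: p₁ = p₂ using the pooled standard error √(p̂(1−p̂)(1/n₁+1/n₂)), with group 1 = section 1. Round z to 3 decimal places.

p̂₁ = 280/458 = 0.61135, p̂₂ = 148/175 = 0.84571.
Pooling: p̂ = 428/633 = 0.67615.
Pooled SE = √[0.2189728·0.00789769] ≈ 0.041586.
z = -0.23436/0.041586 = -5.636.

z = -5.636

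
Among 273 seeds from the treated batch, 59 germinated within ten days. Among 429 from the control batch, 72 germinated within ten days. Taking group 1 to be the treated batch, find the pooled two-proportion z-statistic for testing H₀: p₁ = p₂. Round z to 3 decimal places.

z = 1.601

Sample proportions: p̂₁ = 59/273 = 0.21612 and p̂₂ = 72/429 = 0.16783.
Pooled p̂ = (59+72)/(273+429) = 131/702 = 0.18661.
SE = √[p̂(1−p̂)(1/n₁+1/n₂)] = √[0.18661·0.81339·(1/273+1/429)] ≈ 0.030163.
z = 0.04829/0.030163 = 1.601.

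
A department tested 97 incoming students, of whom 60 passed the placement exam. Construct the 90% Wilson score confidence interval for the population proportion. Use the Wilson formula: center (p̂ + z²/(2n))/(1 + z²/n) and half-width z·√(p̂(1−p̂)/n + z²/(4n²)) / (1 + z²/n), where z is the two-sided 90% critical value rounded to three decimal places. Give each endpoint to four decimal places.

Here p̂ = 60/97 = 0.61856 and z = 1.645 (z² = 2.706025).
Denominator 1 + z²/n = 1 + 2.706025/97 = 1.027897.
Adjusted center: (0.61856 + z²/(2n))/1.027897 = 0.61534.
Radicand: p̂(1−p̂)/n + z²/(4n²) = 0.002432416 + 0.000071900 = 0.002504316.
Half-width = 1.645·√0.002504316/1.027897 = 0.08009.
So the interval runs from 0.5353 to 0.6954.

(0.5353, 0.6954)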